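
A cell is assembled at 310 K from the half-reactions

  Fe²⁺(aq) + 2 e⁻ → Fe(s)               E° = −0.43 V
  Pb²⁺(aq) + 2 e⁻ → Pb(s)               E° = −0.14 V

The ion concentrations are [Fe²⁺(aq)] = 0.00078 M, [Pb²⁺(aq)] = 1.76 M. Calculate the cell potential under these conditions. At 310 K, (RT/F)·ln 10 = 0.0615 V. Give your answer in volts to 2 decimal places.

+0.39 V

Since E°(Pb²⁺/Pb) > E°(Fe²⁺/Fe), Pb²⁺/Pb serves as the cathode.
E°cell = E°cat − E°an = −0.14 − (−0.43) = +0.29 V; n = 2.
The balanced reaction is Pb²⁺(aq) + Fe(s) → Pb(s) + Fe²⁺(aq), so Q = [Fe²⁺(aq)] / [Pb²⁺(aq)] = 0.000443 and log Q = −3.353.
E = E° − (0.0615/n)·log Q = +0.29 − (0.0615/2)(−3.353) = +0.39 V.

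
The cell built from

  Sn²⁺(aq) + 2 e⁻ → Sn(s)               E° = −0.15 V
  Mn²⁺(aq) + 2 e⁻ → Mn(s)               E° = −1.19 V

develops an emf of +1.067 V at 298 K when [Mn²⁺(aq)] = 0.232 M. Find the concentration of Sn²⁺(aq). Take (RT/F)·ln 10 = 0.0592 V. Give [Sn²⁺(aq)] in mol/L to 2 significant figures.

1.9 M

Sn²⁺/Sn is the cathode (higher E°); E°cell = −0.15 − (−1.19) = +1.04 V with n = 2.
From the Nernst equation, log Q = n(E° − E)/0.0592 = 2·(+1.04 − (+1.067))/0.0592 = −0.912.
The balanced reaction is Sn²⁺(aq) + Mn(s) → Sn(s) + Mn²⁺(aq), so Q = [Mn²⁺(aq)] / [Sn²⁺(aq)].
Isolating [Sn²⁺(aq)] in Q = 10^{−0.912} yields log [Sn²⁺(aq)] = 0.277, i.e. 1.9 M.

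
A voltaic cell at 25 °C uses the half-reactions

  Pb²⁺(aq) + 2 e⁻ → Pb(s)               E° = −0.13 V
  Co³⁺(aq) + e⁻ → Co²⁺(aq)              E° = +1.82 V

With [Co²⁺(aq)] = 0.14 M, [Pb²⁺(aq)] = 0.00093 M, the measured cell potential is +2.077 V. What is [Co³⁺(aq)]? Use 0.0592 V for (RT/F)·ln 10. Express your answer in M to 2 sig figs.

With Co³⁺/Co²⁺ at the cathode and Pb²⁺/Pb at the anode, E°cell = +1.82 − (−0.13) = +1.95 V (n = 2).
Rearranging E = E° − (0.0592/n)·log Q gives log Q = 2(+1.95 − (+2.077))/0.0592 = −4.291.
The balanced reaction is 2 Co³⁺(aq) + Pb(s) → 2 Co²⁺(aq) + Pb²⁺(aq), so Q = ([Co²⁺(aq)]^2·[Pb²⁺(aq)]) / [Co³⁺(aq)]^2.
Solving for the unknown gives log [Co³⁺(aq)] = −0.224, so [Co³⁺(aq)] ≈ 0.60 M.

0.60 M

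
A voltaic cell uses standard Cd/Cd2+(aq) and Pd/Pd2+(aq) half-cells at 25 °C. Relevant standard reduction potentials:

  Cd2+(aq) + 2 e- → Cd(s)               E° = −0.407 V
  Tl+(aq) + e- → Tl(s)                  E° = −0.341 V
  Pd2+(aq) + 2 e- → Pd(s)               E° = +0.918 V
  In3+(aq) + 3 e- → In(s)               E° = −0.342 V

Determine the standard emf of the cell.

The Pd²⁺/Pd couple has the higher E°, so Pd ion is reduced (cathode) and Cd is oxidized (anode).
E°cell = E°(cathode) − E°(anode) = +0.918 − (−0.407) = +1.325 V.

+1.325 V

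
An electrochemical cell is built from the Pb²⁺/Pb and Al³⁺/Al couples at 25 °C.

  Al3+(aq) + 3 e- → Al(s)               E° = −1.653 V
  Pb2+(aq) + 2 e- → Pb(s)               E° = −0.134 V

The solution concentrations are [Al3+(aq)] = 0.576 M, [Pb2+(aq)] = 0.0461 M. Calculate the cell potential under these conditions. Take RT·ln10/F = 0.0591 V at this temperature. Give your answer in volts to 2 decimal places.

+1.48 V

The Pb²⁺/Pb couple has the more positive E°, so it is the cathode; Al³⁺/Al is the anode.
The standard potential is −0.134 − (−1.653) = +1.519 V and the balanced reaction transfers n = 6 electrons.
The balanced reaction is 3 Pb2+(aq) + 2 Al(s) → 3 Pb(s) + 2 Al3+(aq), so Q = [Al3+(aq)]^2 / [Pb2+(aq)]^3 = 3.39×10^3 and log Q = 3.530.
By the Nernst equation, E = +1.519 − (0.0591/6)·(3.530) = +1.48 V.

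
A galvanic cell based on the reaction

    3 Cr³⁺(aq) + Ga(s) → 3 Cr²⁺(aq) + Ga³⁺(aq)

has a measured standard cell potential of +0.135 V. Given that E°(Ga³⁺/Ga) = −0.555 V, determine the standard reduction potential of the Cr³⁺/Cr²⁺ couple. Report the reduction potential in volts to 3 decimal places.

−0.420 V

In the reaction as written the Cr³⁺/Cr²⁺ couple is reduced (cathode) and Ga³⁺/Ga is oxidized (anode), so E°cell = E°(Cr³⁺/Cr²⁺) − E°(Ga³⁺/Ga).
E°(Cr³⁺/Cr²⁺) = E°cell + E°(anode) = +0.135 + (−0.555) = −0.420 V.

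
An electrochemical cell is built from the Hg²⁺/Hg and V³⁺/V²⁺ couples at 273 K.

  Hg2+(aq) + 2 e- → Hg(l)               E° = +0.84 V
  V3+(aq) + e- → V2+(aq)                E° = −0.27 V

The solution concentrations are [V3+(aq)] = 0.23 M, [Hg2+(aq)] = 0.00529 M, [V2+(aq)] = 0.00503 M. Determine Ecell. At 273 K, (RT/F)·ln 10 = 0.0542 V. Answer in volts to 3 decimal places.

Since E°(Hg²⁺/Hg) > E°(V³⁺/V²⁺), Hg²⁺/Hg serves as the cathode.
E°cell = E°cat − E°an = +0.84 − (−0.27) = +1.11 V; n = 2.
For the overall reaction Hg2+(aq) + 2 V2+(aq) → Hg(l) + 2 V3+(aq), Q = [V3+(aq)]^2 / ([Hg2+(aq)]·[V2+(aq)]^2) = 3.95×10^5, giving log Q = 5.597.
E = E° − (0.0542/n)·log Q = +1.11 − (0.0542/2)(5.597) = +0.958 V.

+0.958 V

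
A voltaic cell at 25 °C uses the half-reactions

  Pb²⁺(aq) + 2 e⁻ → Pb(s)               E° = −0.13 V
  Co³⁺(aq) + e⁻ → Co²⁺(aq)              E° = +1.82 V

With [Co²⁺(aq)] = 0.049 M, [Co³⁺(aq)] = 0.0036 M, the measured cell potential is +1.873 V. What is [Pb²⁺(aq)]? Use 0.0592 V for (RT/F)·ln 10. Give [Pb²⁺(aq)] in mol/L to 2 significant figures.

Co³⁺/Co²⁺ is the cathode (higher E°); E°cell = +1.82 − (−0.13) = +1.95 V with n = 2.
Rearranging E = E° − (0.0592/n)·log Q gives log Q = 2(+1.95 − (+1.873))/0.0592 = 2.601.
For 2 Co³⁺(aq) + Pb(s) → 2 Co²⁺(aq) + Pb²⁺(aq), the reaction quotient is Q = ([Co²⁺(aq)]^2·[Pb²⁺(aq)]) / [Co³⁺(aq)]^2.
Substituting the known concentrations and solving, log [Pb²⁺(aq)] = 0.333 and [Pb²⁺(aq)] = 2.2 M.

2.2 M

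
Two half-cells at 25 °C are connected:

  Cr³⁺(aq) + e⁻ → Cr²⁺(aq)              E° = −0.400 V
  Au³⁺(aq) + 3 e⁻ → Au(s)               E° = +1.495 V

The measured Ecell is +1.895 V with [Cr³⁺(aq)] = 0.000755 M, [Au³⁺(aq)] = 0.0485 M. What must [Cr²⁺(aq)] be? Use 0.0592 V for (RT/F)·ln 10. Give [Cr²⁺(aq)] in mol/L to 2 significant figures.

0.0021 M

With Au³⁺/Au at the cathode and Cr³⁺/Cr²⁺ at the anode, E°cell = +1.495 − (−0.400) = +1.895 V (n = 3).
Since E = E° − (0.0592/n)·log Q, log Q = n(E° − E)/0.0592 = 0.000.
The balanced reaction is Au³⁺(aq) + 3 Cr²⁺(aq) → Au(s) + 3 Cr³⁺(aq), so Q = [Cr³⁺(aq)]^3 / ([Au³⁺(aq)]·[Cr²⁺(aq)]^3).
Solving for the unknown gives log [Cr²⁺(aq)] = −2.684, so [Cr²⁺(aq)] ≈ 0.0021 M.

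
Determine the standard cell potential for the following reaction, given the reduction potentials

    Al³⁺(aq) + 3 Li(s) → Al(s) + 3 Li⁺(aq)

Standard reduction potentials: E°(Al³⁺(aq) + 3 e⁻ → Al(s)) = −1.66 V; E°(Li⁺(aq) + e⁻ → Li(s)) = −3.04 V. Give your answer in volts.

+1.38 V

In the reaction as written, Al³⁺(aq) is reduced (cathode) and Li⁺(aq) is produced by oxidation at the anode.
E°cell = E°(cathode) − E°(anode) = −1.66 − (−3.04) = +1.38 V.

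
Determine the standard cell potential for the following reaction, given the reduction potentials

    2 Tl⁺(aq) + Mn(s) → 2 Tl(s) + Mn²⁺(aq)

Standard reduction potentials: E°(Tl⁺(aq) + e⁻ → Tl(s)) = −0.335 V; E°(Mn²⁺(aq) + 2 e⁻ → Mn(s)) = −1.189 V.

+0.854 V

Tl⁺(aq) gains electrons, so the Tl⁺/Tl couple is the cathode; the Mn²⁺/Mn couple is the anode.
E°cell = E°(cathode) − E°(anode) = −0.335 − (−1.189) = +0.854 V.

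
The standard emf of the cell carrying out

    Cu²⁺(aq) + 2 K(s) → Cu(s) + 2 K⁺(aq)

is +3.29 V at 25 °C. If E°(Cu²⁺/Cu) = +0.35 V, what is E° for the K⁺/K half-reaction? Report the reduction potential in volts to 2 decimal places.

In the reaction as written the Cu²⁺/Cu couple is reduced (cathode) and K⁺/K is oxidized (anode), so E°cell = E°(Cu²⁺/Cu) − E°(K⁺/K).
E°(K⁺/K) = E°(cathode) − E°cell = +0.35 − (+3.29) = −2.94 V.

−2.94 V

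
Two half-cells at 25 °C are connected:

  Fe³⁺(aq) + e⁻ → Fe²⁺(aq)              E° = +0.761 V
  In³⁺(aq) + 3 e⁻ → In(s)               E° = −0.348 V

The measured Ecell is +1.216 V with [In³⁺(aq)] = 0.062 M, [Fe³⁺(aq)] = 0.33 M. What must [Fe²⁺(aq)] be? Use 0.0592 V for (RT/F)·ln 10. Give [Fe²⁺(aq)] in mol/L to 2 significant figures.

0.013 M

The Fe³⁺/Fe²⁺ couple has the larger reduction potential, so it is the cathode: E°cell = +0.761 − (−0.348) = +1.109 V and n = 3.
From the Nernst equation, log Q = n(E° − E)/0.0592 = 3·(+1.109 − (+1.216))/0.0592 = −5.422.
Balancing electrons gives 3 Fe³⁺(aq) + In(s) → 3 Fe²⁺(aq) + In³⁺(aq); thus Q = ([Fe²⁺(aq)]^3·[In³⁺(aq)]) / [Fe³⁺(aq)]^3.
Isolating [Fe²⁺(aq)] in Q = 10^{−5.422} yields log [Fe²⁺(aq)] = −1.886, i.e. 0.013 M.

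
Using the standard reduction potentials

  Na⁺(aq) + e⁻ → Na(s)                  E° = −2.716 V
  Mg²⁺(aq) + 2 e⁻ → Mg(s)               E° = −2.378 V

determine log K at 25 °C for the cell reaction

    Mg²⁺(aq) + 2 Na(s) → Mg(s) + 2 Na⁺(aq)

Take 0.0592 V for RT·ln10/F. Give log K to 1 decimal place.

log K = 11.4

The Mg²⁺/Mg couple is reduced (cathode); E°cell = −2.378 − (−2.716) = +0.338 V with n = 2.
At equilibrium E = 0, so log K = nE°cell / 0.0592 = (2)(+0.338) / 0.0592 = 11.4.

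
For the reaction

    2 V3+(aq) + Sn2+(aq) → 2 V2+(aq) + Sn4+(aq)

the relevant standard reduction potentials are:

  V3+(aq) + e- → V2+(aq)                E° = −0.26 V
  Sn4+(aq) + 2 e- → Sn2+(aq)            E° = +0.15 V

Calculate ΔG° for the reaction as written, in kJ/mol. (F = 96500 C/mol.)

+79.1 kJ/mol

In the reaction as written V3+(aq) is reduced, so the V³⁺/V²⁺ couple is the cathode and Sn⁴⁺/Sn²⁺ is the anode.
E°cell = −0.26 − (+0.15) = −0.41 V; balancing electrons gives n = 2.
ΔG° = −nFE°cell = −(2)(96500)(−0.41) J/mol = +79.1 kJ/mol.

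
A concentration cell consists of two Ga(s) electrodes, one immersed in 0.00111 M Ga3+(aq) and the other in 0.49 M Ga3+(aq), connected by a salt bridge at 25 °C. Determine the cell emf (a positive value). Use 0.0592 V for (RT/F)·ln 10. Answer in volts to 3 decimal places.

0.052 V

For a concentration cell E°cell = 0, since both electrodes use the same couple.
The compartment with the higher Ga3+(aq) concentration (0.49 M) acts as the cathode; ions are reduced there and produced at the dilute (0.00111 M) anode.
With n = 3, Ecell = −(0.0592/3)·log([dilute]/[conc]) = −(0.0592/3)·log(0.00111/0.49) = +0.052 V.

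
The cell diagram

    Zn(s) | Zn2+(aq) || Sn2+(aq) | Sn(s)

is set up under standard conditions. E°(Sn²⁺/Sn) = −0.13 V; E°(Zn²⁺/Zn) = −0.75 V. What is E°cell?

+0.62 V

By convention the left-hand electrode in cell notation is the anode (oxidation) and the right-hand electrode is the cathode (reduction).
E°cell = E°(right) − E°(left) = −0.13 − (−0.75) = +0.62 V.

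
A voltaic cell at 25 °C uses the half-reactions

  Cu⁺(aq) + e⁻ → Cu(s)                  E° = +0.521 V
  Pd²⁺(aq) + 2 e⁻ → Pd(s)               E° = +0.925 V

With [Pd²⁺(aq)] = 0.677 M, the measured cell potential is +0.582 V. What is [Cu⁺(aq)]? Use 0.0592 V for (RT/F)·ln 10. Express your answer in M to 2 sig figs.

With Pd²⁺/Pd at the cathode and Cu⁺/Cu at the anode, E°cell = +0.925 − (+0.521) = +0.404 V (n = 2).
Since E = E° − (0.0592/n)·log Q, log Q = n(E° − E)/0.0592 = −6.014.
For Pd²⁺(aq) + 2 Cu(s) → Pd(s) + 2 Cu⁺(aq), the reaction quotient is Q = [Cu⁺(aq)]^2 / [Pd²⁺(aq)].
Substituting the known concentrations and solving, log [Cu⁺(aq)] = −3.092 and [Cu⁺(aq)] = 0.00081 M.

0.00081 M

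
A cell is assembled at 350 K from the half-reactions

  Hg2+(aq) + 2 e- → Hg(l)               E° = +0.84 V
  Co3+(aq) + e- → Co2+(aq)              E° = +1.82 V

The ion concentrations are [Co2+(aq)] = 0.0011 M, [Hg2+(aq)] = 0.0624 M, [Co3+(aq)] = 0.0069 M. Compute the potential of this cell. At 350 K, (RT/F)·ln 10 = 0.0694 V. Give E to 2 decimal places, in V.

Co³⁺/Co²⁺ is reduced (cathode, E° = +1.82 V) and Hg²⁺/Hg is oxidized (anode).
E°cell = E°cat − E°an = +1.82 − (+0.84) = +0.98 V; n = 2.
Balancing gives 2 Co3+(aq) + Hg(l) → 2 Co2+(aq) + Hg2+(aq); hence Q = ([Co2+(aq)]^2·[Hg2+(aq)]) / [Co3+(aq)]^2 = 0.00159 (log Q = −2.800).
By the Nernst equation, E = +0.98 − (0.0694/2)·(−2.800) = +1.08 V.

+1.08 V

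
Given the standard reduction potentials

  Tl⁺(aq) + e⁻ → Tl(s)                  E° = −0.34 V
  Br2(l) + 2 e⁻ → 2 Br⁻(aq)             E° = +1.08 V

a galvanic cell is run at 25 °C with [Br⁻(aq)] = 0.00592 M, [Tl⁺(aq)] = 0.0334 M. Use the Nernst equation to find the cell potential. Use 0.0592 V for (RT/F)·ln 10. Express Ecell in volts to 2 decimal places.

Since E°(Br₂/Br⁻) > E°(Tl⁺/Tl), Br₂/Br⁻ serves as the cathode.
E°cell = +1.08 − (−0.34) = +1.42 V, with n = 2 electrons transferred.
The balanced reaction is Br2(l) + 2 Tl(s) → 2 Br⁻(aq) + 2 Tl⁺(aq), so Q = [Br⁻(aq)]^2·[Tl⁺(aq)]^2 = 3.91×10^−8 and log Q = −7.408.
E = E° − (0.0592/n)·log Q = +1.42 − (0.0592/2)(−7.408) = +1.64 V.

+1.64 V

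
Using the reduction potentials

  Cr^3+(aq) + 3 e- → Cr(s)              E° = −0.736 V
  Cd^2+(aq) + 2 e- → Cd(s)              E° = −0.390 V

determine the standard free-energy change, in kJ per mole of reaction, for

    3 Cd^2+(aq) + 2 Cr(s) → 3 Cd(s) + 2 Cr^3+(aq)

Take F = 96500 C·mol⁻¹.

−200 kJ/mol

In the reaction as written Cd^2+(aq) is reduced, so the Cd²⁺/Cd couple is the cathode and Cr³⁺/Cr is the anode.
E°cell = −0.390 − (−0.736) = +0.346 V; balancing electrons gives n = 6.
ΔG° = −nFE°cell = −(6)(96500)(+0.346) J/mol = −200 kJ/mol.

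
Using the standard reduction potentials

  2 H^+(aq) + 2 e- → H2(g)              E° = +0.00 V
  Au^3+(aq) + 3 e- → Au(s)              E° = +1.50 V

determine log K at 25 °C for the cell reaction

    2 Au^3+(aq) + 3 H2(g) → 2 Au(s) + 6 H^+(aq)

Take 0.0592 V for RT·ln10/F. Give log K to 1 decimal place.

log K = 152.0

The Au³⁺/Au couple is reduced (cathode); E°cell = +1.50 − (+0.00) = +1.50 V with n = 6.
At equilibrium E = 0, so log K = nE°cell / 0.0592 = (6)(+1.50) / 0.0592 = 152.0.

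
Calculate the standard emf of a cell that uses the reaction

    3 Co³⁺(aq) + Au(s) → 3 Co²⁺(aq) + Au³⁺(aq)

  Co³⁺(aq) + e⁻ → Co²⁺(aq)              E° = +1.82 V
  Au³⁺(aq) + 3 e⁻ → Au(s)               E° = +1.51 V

Co³⁺(aq) gains electrons, so the Co³⁺/Co²⁺ couple is the cathode; the Au³⁺/Au couple is the anode.
E°cell = E°(cathode) − E°(anode) = +1.82 − (+1.51) = +0.31 V.
The positive value indicates the reaction is spontaneous as written.

+0.31 V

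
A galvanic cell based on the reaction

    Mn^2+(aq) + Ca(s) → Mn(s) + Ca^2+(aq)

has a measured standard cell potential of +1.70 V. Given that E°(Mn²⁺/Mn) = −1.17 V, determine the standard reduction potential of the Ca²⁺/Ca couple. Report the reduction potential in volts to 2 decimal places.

In the reaction as written the Mn²⁺/Mn couple is reduced (cathode) and Ca²⁺/Ca is oxidized (anode), so E°cell = E°(Mn²⁺/Mn) − E°(Ca²⁺/Ca).
E°(Ca²⁺/Ca) = E°(cathode) − E°cell = −1.17 − (+1.70) = −2.87 V.

−2.87 V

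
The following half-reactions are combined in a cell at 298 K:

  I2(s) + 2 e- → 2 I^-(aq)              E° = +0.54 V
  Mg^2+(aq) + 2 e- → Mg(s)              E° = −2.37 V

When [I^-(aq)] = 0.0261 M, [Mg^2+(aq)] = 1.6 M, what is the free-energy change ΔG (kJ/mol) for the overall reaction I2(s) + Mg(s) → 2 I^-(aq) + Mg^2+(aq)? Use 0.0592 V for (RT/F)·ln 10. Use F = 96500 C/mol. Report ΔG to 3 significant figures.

E°cell = +0.54 − (−2.37) = +2.91 V; the balanced reaction transfers n = 2 electrons.
The reaction quotient is [I^-(aq)]^2·[Mg^2+(aq)] = 0.00109; by Nernst, E = +2.91 − (0.0592/2)(−2.963) = +2.9977 V.
ΔG = −nFE = −(2)(96500)(+2.9977) J/mol = −579 kJ/mol.

−579 kJ/mol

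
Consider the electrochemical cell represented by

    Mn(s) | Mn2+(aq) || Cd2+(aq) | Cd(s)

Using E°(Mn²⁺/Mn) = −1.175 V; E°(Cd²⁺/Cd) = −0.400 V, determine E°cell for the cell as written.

+0.775 V

By convention the left-hand electrode in cell notation is the anode (oxidation) and the right-hand electrode is the cathode (reduction).
E°cell = E°(right) − E°(left) = −0.400 − (−1.175) = +0.775 V.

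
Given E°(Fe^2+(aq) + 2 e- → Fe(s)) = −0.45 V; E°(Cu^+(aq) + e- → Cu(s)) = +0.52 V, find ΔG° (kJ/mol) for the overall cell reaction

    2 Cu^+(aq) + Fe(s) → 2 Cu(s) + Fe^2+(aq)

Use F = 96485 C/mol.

−187 kJ/mol

In the reaction as written Cu^+(aq) is reduced, so the Cu⁺/Cu couple is the cathode and Fe²⁺/Fe is the anode.
E°cell = +0.52 − (−0.45) = +0.97 V; balancing electrons gives n = 2.
ΔG° = −nFE°cell = −(2)(96485)(+0.97) J/mol = −187 kJ/mol.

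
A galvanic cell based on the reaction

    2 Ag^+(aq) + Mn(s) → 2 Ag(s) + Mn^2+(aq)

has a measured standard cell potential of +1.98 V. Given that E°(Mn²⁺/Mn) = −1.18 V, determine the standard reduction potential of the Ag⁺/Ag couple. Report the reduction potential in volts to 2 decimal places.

+0.80 V

In the reaction as written the Ag⁺/Ag couple is reduced (cathode) and Mn²⁺/Mn is oxidized (anode), so E°cell = E°(Ag⁺/Ag) − E°(Mn²⁺/Mn).
E°(Ag⁺/Ag) = E°cell + E°(anode) = +1.98 + (−1.18) = +0.80 V.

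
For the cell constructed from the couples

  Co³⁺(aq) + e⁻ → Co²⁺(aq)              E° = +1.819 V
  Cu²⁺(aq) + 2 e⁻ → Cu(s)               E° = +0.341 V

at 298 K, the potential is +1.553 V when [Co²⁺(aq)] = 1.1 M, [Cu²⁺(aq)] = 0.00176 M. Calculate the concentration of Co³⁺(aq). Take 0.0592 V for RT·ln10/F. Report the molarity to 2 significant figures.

Co³⁺/Co²⁺ is the cathode (higher E°); E°cell = +1.819 − (+0.341) = +1.478 V with n = 2.
Since E = E° − (0.0592/n)·log Q, log Q = n(E° − E)/0.0592 = −2.534.
Balancing electrons gives 2 Co³⁺(aq) + Cu(s) → 2 Co²⁺(aq) + Cu²⁺(aq); thus Q = ([Co²⁺(aq)]^2·[Cu²⁺(aq)]) / [Co³⁺(aq)]^2.
Isolating [Co³⁺(aq)] in Q = 10^{−2.534} yields log [Co³⁺(aq)] = −0.069, i.e. 0.85 M.

0.85 M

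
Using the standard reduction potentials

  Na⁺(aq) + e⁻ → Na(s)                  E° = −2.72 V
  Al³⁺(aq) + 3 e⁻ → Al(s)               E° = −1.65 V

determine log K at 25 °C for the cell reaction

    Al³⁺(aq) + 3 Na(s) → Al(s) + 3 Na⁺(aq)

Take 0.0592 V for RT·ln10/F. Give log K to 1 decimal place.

The Al³⁺/Al couple is reduced (cathode); E°cell = −1.65 − (−2.72) = +1.07 V with n = 3.
At equilibrium E = 0, so log K = nE°cell / 0.0592 = (3)(+1.07) / 0.0592 = 54.2.

log K = 54.2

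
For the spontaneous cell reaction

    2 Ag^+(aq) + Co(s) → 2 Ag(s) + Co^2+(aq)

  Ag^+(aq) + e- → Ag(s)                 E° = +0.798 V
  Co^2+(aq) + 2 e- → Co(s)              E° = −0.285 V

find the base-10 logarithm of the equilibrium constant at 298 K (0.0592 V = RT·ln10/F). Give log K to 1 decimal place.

The Ag⁺/Ag couple is reduced (cathode); E°cell = +0.798 − (−0.285) = +1.083 V with n = 2.
At equilibrium E = 0, so log K = nE°cell / 0.0592 = (2)(+1.083) / 0.0592 = 36.6.

log K = 36.6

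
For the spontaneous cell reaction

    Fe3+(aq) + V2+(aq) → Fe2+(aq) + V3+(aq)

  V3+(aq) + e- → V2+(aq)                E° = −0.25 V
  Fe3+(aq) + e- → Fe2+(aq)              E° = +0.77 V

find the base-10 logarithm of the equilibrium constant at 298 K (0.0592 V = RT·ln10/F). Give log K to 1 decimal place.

The Fe³⁺/Fe²⁺ couple is reduced (cathode); E°cell = +0.77 − (−0.25) = +1.02 V with n = 1.
At equilibrium E = 0, so log K = nE°cell / 0.0592 = (1)(+1.02) / 0.0592 = 17.2.

log K = 17.2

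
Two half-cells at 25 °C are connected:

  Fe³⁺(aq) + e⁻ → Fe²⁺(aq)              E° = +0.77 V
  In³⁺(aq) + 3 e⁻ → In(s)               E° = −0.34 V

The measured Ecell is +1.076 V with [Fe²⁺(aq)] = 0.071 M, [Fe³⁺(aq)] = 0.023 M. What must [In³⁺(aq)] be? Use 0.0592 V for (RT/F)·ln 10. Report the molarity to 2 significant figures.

1.8 M

Fe³⁺/Fe²⁺ is the cathode (higher E°); E°cell = +0.77 − (−0.34) = +1.11 V with n = 3.
Since E = E° − (0.0592/n)·log Q, log Q = n(E° − E)/0.0592 = 1.723.
The balanced reaction is 3 Fe³⁺(aq) + In(s) → 3 Fe²⁺(aq) + In³⁺(aq), so Q = ([Fe²⁺(aq)]^3·[In³⁺(aq)]) / [Fe³⁺(aq)]^3.
Solving for the unknown gives log [In³⁺(aq)] = 0.254, so [In³⁺(aq)] ≈ 1.8 M.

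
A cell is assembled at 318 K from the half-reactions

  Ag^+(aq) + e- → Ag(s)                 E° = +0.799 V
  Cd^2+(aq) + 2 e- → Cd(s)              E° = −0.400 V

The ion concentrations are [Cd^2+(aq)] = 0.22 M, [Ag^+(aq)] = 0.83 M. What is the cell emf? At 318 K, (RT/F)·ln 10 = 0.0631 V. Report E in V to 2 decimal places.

Ag⁺/Ag is reduced (cathode, E° = +0.799 V) and Cd²⁺/Cd is oxidized (anode).
The standard potential is +0.799 − (−0.400) = +1.199 V and the balanced reaction transfers n = 2 electrons.
The balanced reaction is 2 Ag^+(aq) + Cd(s) → 2 Ag(s) + Cd^2+(aq), so Q = [Cd^2+(aq)] / [Ag^+(aq)]^2 = 0.319 and log Q = −0.496.
Applying E = E° − (RT ln10/nF)·log Q gives +1.199 − (0.0631/2)(−0.496) = +1.21 V.

+1.21 V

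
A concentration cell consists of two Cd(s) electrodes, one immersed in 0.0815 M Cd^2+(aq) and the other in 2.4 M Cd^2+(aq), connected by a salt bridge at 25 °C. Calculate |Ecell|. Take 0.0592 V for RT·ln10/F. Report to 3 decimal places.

For a concentration cell E°cell = 0, since both electrodes use the same couple.
The compartment with the higher Cd^2+(aq) concentration (2.4 M) acts as the cathode; ions are reduced there and produced at the dilute (0.0815 M) anode.
With n = 2, Ecell = −(0.0592/2)·log([dilute]/[conc]) = −(0.0592/2)·log(0.0815/2.4) = +0.043 V.

0.043 V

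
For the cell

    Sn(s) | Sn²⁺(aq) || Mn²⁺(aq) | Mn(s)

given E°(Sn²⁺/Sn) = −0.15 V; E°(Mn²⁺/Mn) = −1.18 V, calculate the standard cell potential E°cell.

By convention the left-hand electrode in cell notation is the anode (oxidation) and the right-hand electrode is the cathode (reduction).
E°cell = E°(right) − E°(left) = −1.18 − (−0.15) = −1.03 V.
The negative sign shows that, as written, the cell would require an external voltage to drive the reaction.

−1.03 V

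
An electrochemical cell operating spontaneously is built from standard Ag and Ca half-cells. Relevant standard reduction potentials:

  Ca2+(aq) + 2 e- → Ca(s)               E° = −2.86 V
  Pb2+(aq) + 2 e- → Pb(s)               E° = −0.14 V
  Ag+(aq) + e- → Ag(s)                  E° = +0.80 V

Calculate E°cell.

The Ag⁺/Ag couple has the higher E°, so Ag ion is reduced (cathode) and Ca is oxidized (anode).
E°cell = E°(cathode) − E°(anode) = +0.80 − (−2.86) = +3.66 V.

+3.66 V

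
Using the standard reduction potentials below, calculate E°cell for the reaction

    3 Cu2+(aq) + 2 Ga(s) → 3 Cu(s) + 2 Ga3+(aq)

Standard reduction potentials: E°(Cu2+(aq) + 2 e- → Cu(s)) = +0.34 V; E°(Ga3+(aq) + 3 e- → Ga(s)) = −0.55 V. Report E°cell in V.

Cu2+(aq) gains electrons, so the Cu²⁺/Cu couple is the cathode; the Ga³⁺/Ga couple is the anode.
E°cell = E°(cathode) − E°(anode) = +0.34 − (−0.55) = +0.89 V.

+0.89 V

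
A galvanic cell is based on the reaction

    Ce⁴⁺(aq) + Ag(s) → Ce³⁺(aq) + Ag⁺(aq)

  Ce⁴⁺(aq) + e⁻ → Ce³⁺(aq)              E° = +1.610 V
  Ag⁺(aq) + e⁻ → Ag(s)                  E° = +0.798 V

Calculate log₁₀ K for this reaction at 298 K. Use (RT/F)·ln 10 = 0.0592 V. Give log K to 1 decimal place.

The Ce⁴⁺/Ce³⁺ couple is reduced (cathode); E°cell = +1.610 − (+0.798) = +0.812 V with n = 1.
At equilibrium E = 0, so log K = nE°cell / 0.0592 = (1)(+0.812) / 0.0592 = 13.7.

log K = 13.7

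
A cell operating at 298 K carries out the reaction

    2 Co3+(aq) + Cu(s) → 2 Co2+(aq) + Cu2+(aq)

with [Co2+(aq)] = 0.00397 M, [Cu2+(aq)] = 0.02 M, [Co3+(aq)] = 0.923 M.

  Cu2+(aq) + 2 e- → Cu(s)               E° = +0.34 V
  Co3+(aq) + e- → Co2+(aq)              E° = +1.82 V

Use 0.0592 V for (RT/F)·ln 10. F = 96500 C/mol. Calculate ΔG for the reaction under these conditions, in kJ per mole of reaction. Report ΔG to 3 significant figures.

−322 kJ/mol

With Co³⁺/Co²⁺ reduced at the cathode, E°cell = +1.82 − (+0.34) = +1.48 V and n = 2.
Q = ([Co2+(aq)]^2·[Cu2+(aq)]) / [Co3+(aq)]^2 = 3.7×10^−7, so log Q = −6.432 and E = +1.48 − (0.0592/2)(−6.432) = +1.6704 V.
ΔG = −nFE = −(2)(96500)(+1.6704) J/mol = −322 kJ/mol.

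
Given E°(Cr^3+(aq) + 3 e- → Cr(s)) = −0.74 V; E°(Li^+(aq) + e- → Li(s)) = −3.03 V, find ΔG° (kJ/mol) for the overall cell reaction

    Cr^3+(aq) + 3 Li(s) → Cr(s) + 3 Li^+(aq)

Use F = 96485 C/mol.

−663 kJ/mol

In the reaction as written Cr^3+(aq) is reduced, so the Cr³⁺/Cr couple is the cathode and Li⁺/Li is the anode.
E°cell = −0.74 − (−3.03) = +2.29 V; balancing electrons gives n = 3.
ΔG° = −nFE°cell = −(3)(96485)(+2.29) J/mol = −663 kJ/mol.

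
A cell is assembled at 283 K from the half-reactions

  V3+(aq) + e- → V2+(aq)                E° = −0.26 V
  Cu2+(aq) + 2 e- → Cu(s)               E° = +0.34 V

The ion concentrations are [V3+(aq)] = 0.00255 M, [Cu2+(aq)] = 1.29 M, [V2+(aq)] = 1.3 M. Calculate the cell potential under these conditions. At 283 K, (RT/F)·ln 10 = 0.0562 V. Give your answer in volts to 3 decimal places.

+0.755 V

Cu²⁺/Cu is reduced (cathode, E° = +0.34 V) and V³⁺/V²⁺ is oxidized (anode).
The standard potential is +0.34 − (−0.26) = +0.60 V and the balanced reaction transfers n = 2 electrons.
Balancing gives Cu2+(aq) + 2 V2+(aq) → Cu(s) + 2 V3+(aq); hence Q = [V3+(aq)]^2 / ([Cu2+(aq)]·[V2+(aq)]^2) = 2.98×10^−6 (log Q = −5.525).
Applying E = E° − (RT ln10/nF)·log Q gives +0.60 − (0.0562/2)(−5.525) = +0.755 V.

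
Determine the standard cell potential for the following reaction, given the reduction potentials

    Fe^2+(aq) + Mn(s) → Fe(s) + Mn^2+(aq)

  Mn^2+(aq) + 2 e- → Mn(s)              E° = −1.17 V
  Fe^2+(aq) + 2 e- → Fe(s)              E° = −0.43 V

In the reaction as written, Fe^2+(aq) is reduced (cathode) and Mn^2+(aq) is produced by oxidation at the anode.
E°cell = E°(cathode) − E°(anode) = −0.43 − (−1.17) = +0.74 V.
The positive value indicates the reaction is spontaneous as written.

+0.74 V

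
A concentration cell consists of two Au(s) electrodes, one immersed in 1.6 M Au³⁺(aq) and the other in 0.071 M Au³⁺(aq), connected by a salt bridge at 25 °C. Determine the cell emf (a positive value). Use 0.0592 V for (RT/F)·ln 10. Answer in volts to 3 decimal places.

For a concentration cell E°cell = 0, since both electrodes use the same couple.
The compartment with the higher Au³⁺(aq) concentration (1.6 M) acts as the cathode; ions are reduced there and produced at the dilute (0.071 M) anode.
With n = 3, Ecell = −(0.0592/3)·log([dilute]/[conc]) = −(0.0592/3)·log(0.071/1.6) = +0.027 V.

0.027 V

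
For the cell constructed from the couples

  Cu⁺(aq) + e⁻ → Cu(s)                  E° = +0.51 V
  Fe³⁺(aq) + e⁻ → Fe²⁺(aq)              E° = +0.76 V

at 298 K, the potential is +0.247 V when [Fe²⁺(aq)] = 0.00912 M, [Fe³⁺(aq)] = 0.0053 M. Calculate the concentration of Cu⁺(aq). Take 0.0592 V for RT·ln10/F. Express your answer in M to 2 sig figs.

The Fe³⁺/Fe²⁺ couple has the larger reduction potential, so it is the cathode: E°cell = +0.76 − (+0.51) = +0.25 V and n = 1.
Since E = E° − (0.0592/n)·log Q, log Q = n(E° − E)/0.0592 = 0.051.
For Fe³⁺(aq) + Cu(s) → Fe²⁺(aq) + Cu⁺(aq), the reaction quotient is Q = ([Fe²⁺(aq)]·[Cu⁺(aq)]) / [Fe³⁺(aq)].
Substituting the known concentrations and solving, log [Cu⁺(aq)] = −0.185 and [Cu⁺(aq)] = 0.65 M.

0.65 M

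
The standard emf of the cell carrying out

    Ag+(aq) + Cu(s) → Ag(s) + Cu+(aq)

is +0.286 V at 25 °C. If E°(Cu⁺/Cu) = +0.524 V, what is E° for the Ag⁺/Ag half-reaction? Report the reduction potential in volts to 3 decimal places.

In the reaction as written the Ag⁺/Ag couple is reduced (cathode) and Cu⁺/Cu is oxidized (anode), so E°cell = E°(Ag⁺/Ag) − E°(Cu⁺/Cu).
E°(Ag⁺/Ag) = E°cell + E°(anode) = +0.286 + (+0.524) = +0.810 V.

+0.810 V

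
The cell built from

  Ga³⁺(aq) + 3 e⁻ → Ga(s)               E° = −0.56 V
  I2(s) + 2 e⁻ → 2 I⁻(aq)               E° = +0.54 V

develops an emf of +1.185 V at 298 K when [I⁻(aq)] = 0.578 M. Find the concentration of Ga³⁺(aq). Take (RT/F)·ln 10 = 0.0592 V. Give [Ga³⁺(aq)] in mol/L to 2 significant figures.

0.00026 M

I₂/I⁻ is the cathode (higher E°); E°cell = +0.54 − (−0.56) = +1.10 V with n = 6.
Since E = E° − (0.0592/n)·log Q, log Q = n(E° − E)/0.0592 = −8.615.
Balancing electrons gives 3 I2(s) + 2 Ga(s) → 6 I⁻(aq) + 2 Ga³⁺(aq); thus Q = [I⁻(aq)]^6·[Ga³⁺(aq)]^2.
Solving for the unknown gives log [Ga³⁺(aq)] = −3.593, so [Ga³⁺(aq)] ≈ 0.00026 M.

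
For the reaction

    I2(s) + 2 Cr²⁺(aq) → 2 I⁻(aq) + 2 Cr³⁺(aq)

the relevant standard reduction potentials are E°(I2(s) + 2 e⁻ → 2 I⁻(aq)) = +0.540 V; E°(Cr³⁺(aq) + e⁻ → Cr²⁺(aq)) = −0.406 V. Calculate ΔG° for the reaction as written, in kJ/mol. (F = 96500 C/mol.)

In the reaction as written I2(s) is reduced, so the I₂/I⁻ couple is the cathode and Cr³⁺/Cr²⁺ is the anode.
E°cell = +0.540 − (−0.406) = +0.946 V; balancing electrons gives n = 2.
ΔG° = −nFE°cell = −(2)(96500)(+0.946) J/mol = −183 kJ/mol.

−183 kJ/mol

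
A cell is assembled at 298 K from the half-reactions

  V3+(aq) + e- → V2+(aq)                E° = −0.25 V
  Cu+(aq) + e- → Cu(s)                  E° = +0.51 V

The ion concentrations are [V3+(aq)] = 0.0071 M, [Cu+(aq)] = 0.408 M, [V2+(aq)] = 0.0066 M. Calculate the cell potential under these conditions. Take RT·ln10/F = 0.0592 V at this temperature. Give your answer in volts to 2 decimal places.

+0.74 V

Cu⁺/Cu is reduced (cathode, E° = +0.51 V) and V³⁺/V²⁺ is oxidized (anode).
The standard potential is +0.51 − (−0.25) = +0.76 V and the balanced reaction transfers n = 1 electron.
The balanced reaction is Cu+(aq) + V2+(aq) → Cu(s) + V3+(aq), so Q = [V3+(aq)] / ([Cu+(aq)]·[V2+(aq)]) = 2.64 and log Q = 0.421.
By the Nernst equation, E = +0.76 − (0.0592/1)·(0.421) = +0.74 V.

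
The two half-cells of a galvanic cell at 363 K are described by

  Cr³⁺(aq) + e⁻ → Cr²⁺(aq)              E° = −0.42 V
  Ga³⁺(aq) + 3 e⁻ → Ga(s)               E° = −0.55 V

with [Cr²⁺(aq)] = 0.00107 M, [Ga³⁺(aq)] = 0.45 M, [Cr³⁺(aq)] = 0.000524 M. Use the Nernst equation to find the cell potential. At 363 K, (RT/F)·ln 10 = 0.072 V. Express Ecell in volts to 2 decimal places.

+0.12 V

Since E°(Cr³⁺/Cr²⁺) > E°(Ga³⁺/Ga), Cr³⁺/Cr²⁺ serves as the cathode.
The standard potential is −0.42 − (−0.55) = +0.13 V and the balanced reaction transfers n = 3 electrons.
For the overall reaction 3 Cr³⁺(aq) + Ga(s) → 3 Cr²⁺(aq) + Ga³⁺(aq), Q = ([Cr²⁺(aq)]^3·[Ga³⁺(aq)]) / [Cr³⁺(aq)]^3 = 3.83, giving log Q = 0.583.
E = E° − (0.072/n)·log Q = +0.13 − (0.072/3)(0.583) = +0.12 V.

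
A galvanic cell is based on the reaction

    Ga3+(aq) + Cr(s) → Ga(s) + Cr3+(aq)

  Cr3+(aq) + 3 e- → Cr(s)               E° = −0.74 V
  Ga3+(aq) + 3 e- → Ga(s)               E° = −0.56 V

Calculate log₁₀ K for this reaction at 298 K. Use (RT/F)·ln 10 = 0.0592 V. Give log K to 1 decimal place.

The Ga³⁺/Ga couple is reduced (cathode); E°cell = −0.56 − (−0.74) = +0.18 V with n = 3.
At equilibrium E = 0, so log K = nE°cell / 0.0592 = (3)(+0.18) / 0.0592 = 9.1.

log K = 9.1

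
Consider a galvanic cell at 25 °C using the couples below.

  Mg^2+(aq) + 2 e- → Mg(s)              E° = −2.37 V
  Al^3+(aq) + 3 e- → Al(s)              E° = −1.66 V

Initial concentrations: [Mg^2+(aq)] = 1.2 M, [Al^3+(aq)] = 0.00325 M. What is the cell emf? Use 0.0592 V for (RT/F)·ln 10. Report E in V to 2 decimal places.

Since E°(Al³⁺/Al) > E°(Mg²⁺/Mg), Al³⁺/Al serves as the cathode.
E°cell = −1.66 − (−2.37) = +0.71 V, with n = 6 electrons transferred.
For the overall reaction 2 Al^3+(aq) + 3 Mg(s) → 2 Al(s) + 3 Mg^2+(aq), Q = [Mg^2+(aq)]^3 / [Al^3+(aq)]^2 = 1.64×10^5, giving log Q = 5.214.
Applying E = E° − (RT ln10/nF)·log Q gives +0.71 − (0.0592/6)(5.214) = +0.66 V.

+0.66 V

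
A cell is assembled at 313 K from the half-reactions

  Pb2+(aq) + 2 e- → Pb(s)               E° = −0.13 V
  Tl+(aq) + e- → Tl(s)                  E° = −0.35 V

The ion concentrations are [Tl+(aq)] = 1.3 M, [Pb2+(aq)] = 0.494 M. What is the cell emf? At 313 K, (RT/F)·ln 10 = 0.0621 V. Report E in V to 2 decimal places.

+0.20 V

The Pb²⁺/Pb couple has the more positive E°, so it is the cathode; Tl⁺/Tl is the anode.
The standard potential is −0.13 − (−0.35) = +0.22 V and the balanced reaction transfers n = 2 electrons.
Balancing gives Pb2+(aq) + 2 Tl(s) → Pb(s) + 2 Tl+(aq); hence Q = [Tl+(aq)]^2 / [Pb2+(aq)] = 3.42 (log Q = 0.534).
Applying E = E° − (RT ln10/nF)·log Q gives +0.22 − (0.0621/2)(0.534) = +0.20 V.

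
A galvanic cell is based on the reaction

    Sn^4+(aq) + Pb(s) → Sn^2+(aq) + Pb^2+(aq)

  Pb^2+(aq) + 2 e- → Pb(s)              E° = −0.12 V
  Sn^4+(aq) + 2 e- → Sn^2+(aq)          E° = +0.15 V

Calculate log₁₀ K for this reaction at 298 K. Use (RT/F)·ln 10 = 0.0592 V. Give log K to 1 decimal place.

log K = 9.1

The Sn⁴⁺/Sn²⁺ couple is reduced (cathode); E°cell = +0.15 − (−0.12) = +0.27 V with n = 2.
At equilibrium E = 0, so log K = nE°cell / 0.0592 = (2)(+0.27) / 0.0592 = 9.1.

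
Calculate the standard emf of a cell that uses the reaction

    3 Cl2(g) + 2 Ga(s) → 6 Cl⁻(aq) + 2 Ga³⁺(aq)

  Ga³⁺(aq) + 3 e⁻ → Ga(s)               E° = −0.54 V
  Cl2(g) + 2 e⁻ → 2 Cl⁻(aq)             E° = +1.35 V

Cl2(g) gains electrons, so the Cl₂/Cl⁻ couple is the cathode; the Ga³⁺/Ga couple is the anode.
E°cell = E°(cathode) − E°(anode) = +1.35 − (−0.54) = +1.89 V.
The positive value indicates the reaction is spontaneous as written.

+1.89 V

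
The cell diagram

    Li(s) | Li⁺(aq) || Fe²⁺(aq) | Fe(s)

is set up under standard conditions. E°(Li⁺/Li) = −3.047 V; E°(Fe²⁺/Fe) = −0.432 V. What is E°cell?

+2.615 V

By convention the left-hand electrode in cell notation is the anode (oxidation) and the right-hand electrode is the cathode (reduction).
E°cell = E°(right) − E°(left) = −0.432 − (−3.047) = +2.615 V.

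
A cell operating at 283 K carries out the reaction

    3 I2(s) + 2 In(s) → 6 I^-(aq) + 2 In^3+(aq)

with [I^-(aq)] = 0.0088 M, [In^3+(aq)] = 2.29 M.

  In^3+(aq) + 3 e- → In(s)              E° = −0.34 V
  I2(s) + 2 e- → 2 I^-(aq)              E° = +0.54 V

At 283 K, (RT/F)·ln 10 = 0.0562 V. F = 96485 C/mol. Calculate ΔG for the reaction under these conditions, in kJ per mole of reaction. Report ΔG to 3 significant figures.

E°cell = +0.54 − (−0.34) = +0.88 V; the balanced reaction transfers n = 6 electrons.
Here Q = [I^-(aq)]^6·[In^3+(aq)]^2 = 2.44×10^−12 (log Q = −11.613), giving E = +0.88 − (0.0562/6)·(−11.613) = +0.9888 V.
ΔG = −nFE = −(6)(96485)(+0.9888) J/mol = −572 kJ/mol.

−572 kJ/mol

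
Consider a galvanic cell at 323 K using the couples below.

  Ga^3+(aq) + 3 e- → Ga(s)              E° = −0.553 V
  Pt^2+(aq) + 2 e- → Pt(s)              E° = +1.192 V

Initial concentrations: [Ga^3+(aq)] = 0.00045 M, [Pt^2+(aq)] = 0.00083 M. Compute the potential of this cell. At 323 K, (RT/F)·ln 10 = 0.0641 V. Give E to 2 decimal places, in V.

+1.72 V

Pt²⁺/Pt is reduced (cathode, E° = +1.192 V) and Ga³⁺/Ga is oxidized (anode).
E°cell = +1.192 − (−0.553) = +1.745 V, with n = 6 electrons transferred.
The balanced reaction is 3 Pt^2+(aq) + 2 Ga(s) → 3 Pt(s) + 2 Ga^3+(aq), so Q = [Ga^3+(aq)]^2 / [Pt^2+(aq)]^3 = 354 and log Q = 2.549.
By the Nernst equation, E = +1.745 − (0.0641/6)·(2.549) = +1.72 V.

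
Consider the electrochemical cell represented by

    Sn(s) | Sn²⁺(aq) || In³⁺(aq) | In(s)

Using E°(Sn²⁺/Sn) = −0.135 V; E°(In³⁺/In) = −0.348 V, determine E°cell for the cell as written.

By convention the left-hand electrode in cell notation is the anode (oxidation) and the right-hand electrode is the cathode (reduction).
E°cell = E°(right) − E°(left) = −0.348 − (−0.135) = −0.213 V.
The negative sign shows that, as written, the cell would require an external voltage to drive the reaction.

−0.213 V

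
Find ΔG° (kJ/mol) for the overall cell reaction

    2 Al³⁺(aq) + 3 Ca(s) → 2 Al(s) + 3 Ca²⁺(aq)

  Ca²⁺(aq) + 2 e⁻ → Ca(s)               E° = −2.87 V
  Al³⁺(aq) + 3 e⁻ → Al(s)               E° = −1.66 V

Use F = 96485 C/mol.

−700 kJ/mol

In the reaction as written Al³⁺(aq) is reduced, so the Al³⁺/Al couple is the cathode and Ca²⁺/Ca is the anode.
E°cell = −1.66 − (−2.87) = +1.21 V; balancing electrons gives n = 6.
ΔG° = −nFE°cell = −(6)(96485)(+1.21) J/mol = −700 kJ/mol.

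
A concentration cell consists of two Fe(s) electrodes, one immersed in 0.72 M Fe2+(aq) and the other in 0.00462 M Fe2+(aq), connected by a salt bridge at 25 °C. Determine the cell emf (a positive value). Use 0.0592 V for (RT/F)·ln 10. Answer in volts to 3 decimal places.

For a concentration cell E°cell = 0, since both electrodes use the same couple.
The compartment with the higher Fe2+(aq) concentration (0.72 M) acts as the cathode; ions are reduced there and produced at the dilute (0.00462 M) anode.
With n = 2, Ecell = −(0.0592/2)·log([dilute]/[conc]) = −(0.0592/2)·log(0.00462/0.72) = +0.065 V.

0.065 V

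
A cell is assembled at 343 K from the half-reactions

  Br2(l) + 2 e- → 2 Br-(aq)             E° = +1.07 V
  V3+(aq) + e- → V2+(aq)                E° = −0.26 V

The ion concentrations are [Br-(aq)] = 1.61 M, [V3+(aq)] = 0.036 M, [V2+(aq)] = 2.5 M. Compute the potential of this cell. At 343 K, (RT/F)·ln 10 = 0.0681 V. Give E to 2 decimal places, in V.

Br₂/Br⁻ is reduced (cathode, E° = +1.07 V) and V³⁺/V²⁺ is oxidized (anode).
E°cell = +1.07 − (−0.26) = +1.33 V, with n = 2 electrons transferred.
Balancing gives Br2(l) + 2 V2+(aq) → 2 Br-(aq) + 2 V3+(aq); hence Q = ([Br-(aq)]^2·[V3+(aq)]^2) / [V2+(aq)]^2 = 0.000537 (log Q = −3.270).
Applying E = E° − (RT ln10/nF)·log Q gives +1.33 − (0.0681/2)(−3.270) = +1.44 V.

+1.44 V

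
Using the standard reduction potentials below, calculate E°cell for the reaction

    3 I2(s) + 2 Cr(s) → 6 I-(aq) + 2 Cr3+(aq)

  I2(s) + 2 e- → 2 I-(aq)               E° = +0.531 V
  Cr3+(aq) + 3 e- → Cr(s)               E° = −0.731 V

+1.262 V

I2(s) gains electrons, so the I₂/I⁻ couple is the cathode; the Cr³⁺/Cr couple is the anode.
E°cell = E°(cathode) − E°(anode) = +0.531 − (−0.731) = +1.262 V.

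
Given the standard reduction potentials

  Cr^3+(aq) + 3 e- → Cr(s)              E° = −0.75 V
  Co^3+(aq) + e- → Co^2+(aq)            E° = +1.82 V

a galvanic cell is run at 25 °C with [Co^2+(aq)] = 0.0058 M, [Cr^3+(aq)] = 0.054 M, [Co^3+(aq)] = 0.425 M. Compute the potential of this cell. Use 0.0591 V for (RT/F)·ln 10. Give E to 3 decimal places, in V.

Co³⁺/Co²⁺ is reduced (cathode, E° = +1.82 V) and Cr³⁺/Cr is oxidized (anode).
E°cell = E°cat − E°an = +1.82 − (−0.75) = +2.57 V; n = 3.
For the overall reaction 3 Co^3+(aq) + Cr(s) → 3 Co^2+(aq) + Cr^3+(aq), Q = ([Co^2+(aq)]^3·[Cr^3+(aq)]) / [Co^3+(aq)]^3 = 1.37×10^−7, giving log Q = −6.862.
E = E° − (0.0591/n)·log Q = +2.57 − (0.0591/3)(−6.862) = +2.705 V.

+2.705 V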